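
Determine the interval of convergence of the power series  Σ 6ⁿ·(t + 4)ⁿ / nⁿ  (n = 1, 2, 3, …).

Root test: |a_n|^(1/n) = 6/n → 0.
The limit is 0 for every t, so R = ∞.

(−∞, ∞)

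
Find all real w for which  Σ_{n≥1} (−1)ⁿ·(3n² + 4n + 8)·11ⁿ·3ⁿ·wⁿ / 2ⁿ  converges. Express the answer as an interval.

Apply the ratio test: |a_{n+1}| / |a_n| = [(3(n+1)² + 4(n+1) + 8)/(3n² + 4n + 8)] · 11·3/2, which tends to 33/2 as n → ∞.
Convergence for |w| · 33/2 < 1, i.e. |w| < 2/33. So R = 2/33.
At w = 2/33: the terms do not tend to 0, so the series diverges.
Endpoint w = -2/33: the terms have absolute value of order n², which does not tend to 0, so the series diverges by the divergence test.

(-2/33, 2/33)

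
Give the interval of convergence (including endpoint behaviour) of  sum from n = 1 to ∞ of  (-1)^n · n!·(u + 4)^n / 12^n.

Ratio test: |a_{n+1}/a_n| = (n+1) · 1/12 → ∞ as n → ∞.
Since the ratio → ∞, the series diverges for every u ≠ -4, and R = 0.

{-4}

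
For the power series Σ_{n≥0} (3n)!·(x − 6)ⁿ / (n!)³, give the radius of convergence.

R = 1/27

By the ratio test, |a_{n+1}/a_n| = (3n+1)·(3n+2)·(3n+3)/(n+1)³ → 27.
Convergence for |x − 6| · 27 < 1, i.e. |x − 6| < 1/27. So R = 1/27.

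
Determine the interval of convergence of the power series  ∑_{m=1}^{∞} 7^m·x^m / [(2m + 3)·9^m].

[-9/7, 9/7)

By the ratio test, |a_{m+1}/a_m| = [(2m + 3)/(2(m+1) + 3)] · 7/9 → 7/9.
Hence the series converges for |x| < 1/(7/9) = 9/7, so the radius of convergence is 9/7.
At x = 9/7: the terms behave like c/m; limit comparison with the harmonic series gives divergence.
Check x = -9/7: an alternating series whose terms decrease to 0 in absolute value, so it converges by the Leibniz criterion.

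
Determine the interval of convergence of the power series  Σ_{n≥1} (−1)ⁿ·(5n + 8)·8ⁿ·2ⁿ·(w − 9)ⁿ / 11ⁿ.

(133/16, 155/16)

By the ratio test, |a_{n+1}/a_n| = [(5(n+1) + 8)/(5n + 8)] · 8·2/11 → 16/11.
Convergence for |w − 9| · 16/11 < 1, i.e. |w − 9| < 11/16. So R = 11/16.
Check w = 155/16: the n-th term does not approach 0; divergence by the term test.
When w = 133/16, the terms do not tend to 0, so the series diverges.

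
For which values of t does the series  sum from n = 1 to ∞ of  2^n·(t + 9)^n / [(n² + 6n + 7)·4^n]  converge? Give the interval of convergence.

The ratio of consecutive coefficients is [(n² + 6n + 7)/((n+1)² + 6(n+1) + 7)] · 2/4 → 1/2.
Convergence for |t + 9| · 1/2 < 1, i.e. |t + 9| < 2. So R = 2.
At t = -7: the terms are on the order of 1/n², so the series converges absolutely by comparison with the p-series (p = 2 > 1).
When t = -11, the terms are on the order of 1/n², so the series converges absolutely by comparison with the p-series (p = 2 > 1).

[-11, -7]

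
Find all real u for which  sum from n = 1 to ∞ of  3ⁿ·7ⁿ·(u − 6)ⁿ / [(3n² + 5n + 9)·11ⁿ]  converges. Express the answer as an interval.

By the ratio test, |a_{n+1}/a_n| = [(3n² + 5n + 9)/(3(n+1)² + 5(n+1) + 9)] · 3·7/11 → 21/11.
The series converges when 21/11 · |u − 6| < 1, giving R = 11/21.
Check u = 137/21: the terms are on the order of 1/n², so the series converges absolutely by comparison with the p-series (p = 2 > 1).
At u = 115/21: absolute convergence follows by limit comparison with Σ 1/n².

[115/21, 137/21]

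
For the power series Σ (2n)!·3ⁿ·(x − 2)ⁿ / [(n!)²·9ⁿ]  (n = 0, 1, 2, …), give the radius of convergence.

R = 3/4

By the ratio test, |a_{n+1}/a_n| = (2n+1)·(2n+2)/(n+1)² · 3/9 → 4/3.
The series converges when 4/3 · |x − 2| < 1, giving R = 3/4.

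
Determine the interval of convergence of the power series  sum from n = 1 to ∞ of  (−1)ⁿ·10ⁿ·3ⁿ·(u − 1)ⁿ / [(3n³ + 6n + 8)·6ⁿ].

[4/5, 6/5]

Ratio test: |a_{n+1}/a_n| = [(3n³ + 6n + 8)/(3(n+1)³ + 6(n+1) + 8)] · 10·3/6 → 5 as n → ∞.
Hence the series converges for |u − 1| < 1/(5) = 1/5, so the radius of convergence is 1/5.
Endpoint u = 6/5: the terms are on the order of 1/n³, so the series converges absolutely by comparison with the p-series (p = 3 > 1).
Check u = 4/5: the series is dominated by a constant times Σ 1/n³, which converges (p = 3 > 1).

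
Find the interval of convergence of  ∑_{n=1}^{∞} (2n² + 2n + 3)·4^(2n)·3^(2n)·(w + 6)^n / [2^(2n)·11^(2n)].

(-337/36, -95/36)

Apply the ratio test: |a_{n+1}| / |a_n| = [(2(n+1)² + 2(n+1) + 3)/(2n² + 2n + 3)] · 16·9/(4·121), which tends to 36/121 as n → ∞.
Hence the series converges for |w + 6| < 1/(36/121) = 121/36, so the radius of convergence is 121/36.
At w = -95/36: the n-th term does not approach 0; divergence by the term test.
When w = -337/36, the n-th term does not approach 0; divergence by the term test.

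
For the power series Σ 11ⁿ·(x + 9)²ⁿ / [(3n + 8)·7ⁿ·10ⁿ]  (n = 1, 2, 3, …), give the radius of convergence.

Apply the ratio test: |a_{n+1}| / |a_n| = [(3n + 8)/(3(n+1) + 8)] · 11/(7·10), which tends to 11/70 as n → ∞.
Writing y = (x + 9)², the series in y has radius 70/11, so |x + 9| < √(70/11) and R = √770/11.

R = √770/11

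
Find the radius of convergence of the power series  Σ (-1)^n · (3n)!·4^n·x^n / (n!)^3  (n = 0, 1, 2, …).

R = 1/108

Apply the ratio test: |a_{n+1}| / |a_n| = (3n+1)·(3n+2)·(3n+3)/(n+1)³ · 4, which tends to 108 as n → ∞.
Hence the series converges for |x| < 1/(108) = 1/108, so the radius of convergence is 1/108.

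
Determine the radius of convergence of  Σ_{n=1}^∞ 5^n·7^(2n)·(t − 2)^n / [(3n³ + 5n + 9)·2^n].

By the ratio test, |a_{n+1}/a_n| = [(3n³ + 5n + 9)/(3(n+1)³ + 5(n+1) + 9)] · 5·49/2 → 245/2.
Hence the series converges for |t − 2| < 1/(245/2) = 2/245, so the radius of convergence is 2/245.

R = 2/245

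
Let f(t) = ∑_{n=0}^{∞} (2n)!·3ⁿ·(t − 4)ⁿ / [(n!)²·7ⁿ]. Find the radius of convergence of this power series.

By the ratio test, |a_{n+1}/a_n| = (2n+1)·(2n+2)/(n+1)² · 3/7 → 12/7.
Thus R = 1/(12/7) = 7/12.

R = 7/12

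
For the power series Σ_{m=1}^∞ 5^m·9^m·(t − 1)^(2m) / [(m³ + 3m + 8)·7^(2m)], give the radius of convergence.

By the ratio test, |a_{m+1}/a_m| = [(m³ + 3m + 8)/((m+1)³ + 3(m+1) + 8)] · 5·9/49 → 45/49.
Since the exponent of (t − 1) increases by 2 each term, convergence requires |t − 1|² < 49/45, hence R = 7√5/15.

R = 7√5/15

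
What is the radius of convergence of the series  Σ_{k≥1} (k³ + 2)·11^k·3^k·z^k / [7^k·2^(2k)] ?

Ratio test: |a_{k+1}/a_k| = [((k+1)³ + 2)/(k³ + 2)] · 11·3/(7·4) → 33/28 as k → ∞.
Hence the series converges for |z| < 1/(33/28) = 28/33, so the radius of convergence is 28/33.

R = 28/33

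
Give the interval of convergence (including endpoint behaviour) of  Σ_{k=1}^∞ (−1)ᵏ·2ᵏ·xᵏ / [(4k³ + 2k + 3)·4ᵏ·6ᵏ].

[-12, 12]

The ratio of consecutive coefficients is [(4k³ + 2k + 3)/(4(k+1)³ + 2(k+1) + 3)] · 2/(4·6) → 1/12.
Hence the series converges for |x| < 1/(1/12) = 12, so the radius of convergence is 12.
Check x = 12: the series is dominated by a constant times Σ 1/k³, which converges (p = 3 > 1).
Check x = -12: the series is dominated by a constant times Σ 1/k³, which converges (p = 3 > 1).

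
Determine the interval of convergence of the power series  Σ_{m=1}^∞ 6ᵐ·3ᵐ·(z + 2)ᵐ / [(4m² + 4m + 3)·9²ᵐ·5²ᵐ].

By the ratio test, |a_{m+1}/a_m| = [(4m² + 4m + 3)/(4(m+1)² + 4(m+1) + 3)] · 6·3/(81·25) → 2/225.
Convergence for |z + 2| · 2/225 < 1, i.e. |z + 2| < 225/2. So R = 225/2.
Endpoint z = 221/2: absolute convergence follows by limit comparison with Σ 1/m².
Endpoint z = -229/2: the terms are on the order of 1/m², so the series converges absolutely by comparison with the p-series (p = 2 > 1).

[-229/2, 221/2]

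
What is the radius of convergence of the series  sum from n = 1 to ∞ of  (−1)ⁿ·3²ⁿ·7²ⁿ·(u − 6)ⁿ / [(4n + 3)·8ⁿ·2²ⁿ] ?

By the ratio test, |a_{n+1}/a_n| = [(4n + 3)/(4(n+1) + 3)] · 9·49/(8·4) → 441/32.
Hence the series converges for |u − 6| < 1/(441/32) = 32/441, so the radius of convergence is 32/441.

R = 32/441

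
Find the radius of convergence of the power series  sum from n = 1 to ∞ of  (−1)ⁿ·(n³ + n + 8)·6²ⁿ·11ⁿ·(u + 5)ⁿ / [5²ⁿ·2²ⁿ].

The ratio of consecutive coefficients is [((n+1)³ + (n+1) + 8)/(n³ + n + 8)] · 36·11/(25·4) → 99/25.
Thus R = 1/(99/25) = 25/99.

R = 25/99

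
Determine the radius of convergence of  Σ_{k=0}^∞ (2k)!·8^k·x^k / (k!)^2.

By the ratio test, |a_{k+1}/a_k| = (2k+1)·(2k+2)/(k+1)² · 8 → 32.
Convergence for |x| · 32 < 1, i.e. |x| < 1/32. So R = 1/32.

R = 1/32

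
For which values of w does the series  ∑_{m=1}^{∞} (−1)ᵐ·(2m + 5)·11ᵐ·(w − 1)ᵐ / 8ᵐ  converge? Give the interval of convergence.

Ratio test: |a_{m+1}/a_m| = [(2(m+1) + 5)/(2m + 5)] · 11/8 → 11/8 as m → ∞.
The series converges when 11/8 · |w − 1| < 1, giving R = 8/11.
Check w = 19/11: the terms have absolute value of order m, which does not tend to 0, so the series diverges by the divergence test.
Check w = 3/11: the terms do not tend to 0, so the series diverges.

(3/11, 19/11)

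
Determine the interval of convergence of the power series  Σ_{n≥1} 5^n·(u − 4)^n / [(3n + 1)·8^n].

The ratio of consecutive coefficients is [(3n + 1)/(3(n+1) + 1)] · 5/8 → 5/8.
Convergence for |u − 4| · 5/8 < 1, i.e. |u − 4| < 8/5. So R = 8/5.
Check u = 28/5: comparison with the harmonic series Σ 1/n shows the series diverges.
When u = 12/5, an alternating series whose terms decrease to 0 in absolute value, so it converges by the Leibniz criterion.

[12/5, 28/5)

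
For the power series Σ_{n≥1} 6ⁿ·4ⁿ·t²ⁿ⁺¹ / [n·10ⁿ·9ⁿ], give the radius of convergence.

R = √15/2

Ratio test: |a_{n+1}/a_n| = [n/(n+1)] · 6·4/(10·9) → 4/15 as n → ∞.
Successive powers of t differ by 2, so the series converges when |t|² · 4/15 < 1, i.e. |t| < √(15/4). So R = √15/2.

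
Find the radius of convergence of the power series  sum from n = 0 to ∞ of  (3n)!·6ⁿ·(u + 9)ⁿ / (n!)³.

Ratio test: |a_{n+1}/a_n| = (3n+1)·(3n+2)·(3n+3)/(n+1)³ · 6 → 162 as n → ∞.
Thus R = 1/(162) = 1/162.

R = 1/162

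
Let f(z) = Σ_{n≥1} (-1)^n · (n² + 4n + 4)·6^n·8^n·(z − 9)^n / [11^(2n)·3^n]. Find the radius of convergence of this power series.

Ratio test: |a_{n+1}/a_n| = [((n+1)² + 4(n+1) + 4)/(n² + 4n + 4)] · 6·8/(121·3) → 16/121 as n → ∞.
The series converges when 16/121 · |z − 9| < 1, giving R = 121/16.

R = 121/16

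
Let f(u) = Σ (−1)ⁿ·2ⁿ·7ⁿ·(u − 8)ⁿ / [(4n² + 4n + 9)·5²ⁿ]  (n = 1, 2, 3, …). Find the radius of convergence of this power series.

Apply the ratio test: |a_{n+1}| / |a_n| = [(4n² + 4n + 9)/(4(n+1)² + 4(n+1) + 9)] · 2·7/25, which tends to 14/25 as n → ∞.
Convergence for |u − 8| · 14/25 < 1, i.e. |u − 8| < 25/14. So R = 25/14.

R = 25/14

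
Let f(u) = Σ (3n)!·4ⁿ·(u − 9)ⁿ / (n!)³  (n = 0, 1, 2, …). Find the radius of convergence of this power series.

R = 1/108

The ratio of consecutive coefficients is (3n+1)·(3n+2)·(3n+3)/(n+1)³ · 4 → 108.
The series converges when 108 · |u − 9| < 1, giving R = 1/108.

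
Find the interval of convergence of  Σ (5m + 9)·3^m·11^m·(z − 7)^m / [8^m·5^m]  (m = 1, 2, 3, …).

(191/33, 271/33)

Ratio test: |a_{m+1}/a_m| = [(5(m+1) + 9)/(5m + 9)] · 3·11/(8·5) → 33/40 as m → ∞.
Convergence for |z − 7| · 33/40 < 1, i.e. |z − 7| < 40/33. So R = 40/33.
At z = 271/33: the m-th term does not approach 0; divergence by the term test.
Endpoint z = 191/33: the terms do not tend to 0, so the series diverges.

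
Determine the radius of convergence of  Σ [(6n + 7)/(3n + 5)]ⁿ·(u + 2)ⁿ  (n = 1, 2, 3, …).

Root test: |a_n|^(1/n) = (6n + 7)/(3n + 5) → 2.
Convergence for |u + 2| · 2 < 1, i.e. |u + 2| < 1/2. So R = 1/2.

R = 1/2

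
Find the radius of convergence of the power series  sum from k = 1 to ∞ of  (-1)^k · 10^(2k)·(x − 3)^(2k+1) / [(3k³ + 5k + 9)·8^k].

The ratio of consecutive coefficients is [(3k³ + 5k + 9)/(3(k+1)³ + 5(k+1) + 9)] · 100/8 → 25/2.
Since the exponent of (x − 3) increases by 2 each term, convergence requires |x − 3|² < 2/25, hence R = √2/5.

R = √2/5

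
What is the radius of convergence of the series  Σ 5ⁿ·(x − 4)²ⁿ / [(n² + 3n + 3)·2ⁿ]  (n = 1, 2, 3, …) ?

Ratio test: |a_{n+1}/a_n| = [(n² + 3n + 3)/((n+1)² + 3(n+1) + 3)] · 5/2 → 5/2 as n → ∞.
Since the exponent of (x − 4) increases by 2 each term, convergence requires |x − 4|² < 2/5, hence R = √10/5.

R = √10/5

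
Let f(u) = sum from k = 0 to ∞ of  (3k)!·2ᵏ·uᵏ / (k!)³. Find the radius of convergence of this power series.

R = 1/54

Apply the ratio test: |a_{k+1}| / |a_k| = (3k+1)·(3k+2)·(3k+3)/(k+1)³ · 2, which tends to 54 as k → ∞.
Hence the series converges for |u| < 1/(54) = 1/54, so the radius of convergence is 1/54.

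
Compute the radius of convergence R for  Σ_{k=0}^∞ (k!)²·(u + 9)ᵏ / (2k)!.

R = 4

The ratio of consecutive coefficients is (k+1)²/[(2k+1)·(2k+2)] → 1/4.
Thus R = 1/(1/4) = 4.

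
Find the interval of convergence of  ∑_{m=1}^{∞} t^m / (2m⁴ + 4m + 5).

[-1, 1]

Ratio test: |a_{m+1}/a_m| = (2m⁴ + 4m + 5)/(2(m+1)⁴ + 4(m+1) + 5) → 1 as m → ∞.
Convergence for |t| < 1, so R = 1.
When t = 1, the series is dominated by a constant times Σ 1/m⁴, which converges (p = 4 > 1).
Endpoint t = -1: the series is dominated by a constant times Σ 1/m⁴, which converges (p = 4 > 1).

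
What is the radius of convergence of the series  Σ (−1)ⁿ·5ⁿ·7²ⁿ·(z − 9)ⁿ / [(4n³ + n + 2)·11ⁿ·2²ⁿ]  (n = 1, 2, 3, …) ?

The ratio of consecutive coefficients is [(4n³ + n + 2)/(4(n+1)³ + (n+1) + 2)] · 5·49/(11·4) → 245/44.
The series converges when 245/44 · |z − 9| < 1, giving R = 44/245.

R = 44/245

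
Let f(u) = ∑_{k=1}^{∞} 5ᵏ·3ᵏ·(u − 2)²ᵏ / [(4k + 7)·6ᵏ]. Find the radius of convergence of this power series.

R = √10/5

By the ratio test, |a_{k+1}/a_k| = [(4k + 7)/(4(k+1) + 7)] · 5·3/6 → 5/2.
Writing y = (u − 2)², the series in y has radius 2/5, so |u − 2| < √(2/5) and R = √10/5.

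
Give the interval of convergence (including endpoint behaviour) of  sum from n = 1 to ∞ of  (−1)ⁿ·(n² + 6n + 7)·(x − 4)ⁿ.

(3, 5)

Apply the ratio test: |a_{n+1}| / |a_n| = ((n+1)² + 6(n+1) + 7)/(n² + 6n + 7), which tends to 1 as n → ∞.
So the series converges when |x − 4| < 1 and diverges when |x − 4| > 1; R = 1.
When x = 5, the n-th term does not approach 0; divergence by the term test.
Endpoint x = 3: the terms do not tend to 0, so the series diverges.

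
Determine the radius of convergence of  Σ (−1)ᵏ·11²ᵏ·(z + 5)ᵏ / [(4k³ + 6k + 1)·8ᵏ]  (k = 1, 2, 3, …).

R = 8/121

By the ratio test, |a_{k+1}/a_k| = [(4k³ + 6k + 1)/(4(k+1)³ + 6(k+1) + 1)] · 121/8 → 121/8.
Thus R = 1/(121/8) = 8/121.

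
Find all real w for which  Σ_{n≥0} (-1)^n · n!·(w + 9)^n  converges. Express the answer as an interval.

{-9}

Ratio test: |a_{n+1}/a_n| = (n+1) → ∞ as n → ∞.
The terms grow without bound for any (w + 9) ≠ 0, so R = 0 (convergence only at w = -9).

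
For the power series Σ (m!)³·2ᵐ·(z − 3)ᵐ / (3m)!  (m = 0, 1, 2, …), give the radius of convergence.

R = 27/2

By the ratio test, |a_{m+1}/a_m| = (m+1)³/[(3m+1)·(3m+2)·(3m+3)] · 2 → 2/27.
Hence the series converges for |z − 3| < 1/(2/27) = 27/2, so the radius of convergence is 27/2.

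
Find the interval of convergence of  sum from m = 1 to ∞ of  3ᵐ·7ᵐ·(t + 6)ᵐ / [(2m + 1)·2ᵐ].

Apply the ratio test: |a_{m+1}| / |a_m| = [(2m + 1)/(2(m+1) + 1)] · 3·7/2, which tends to 21/2 as m → ∞.
The series converges when 21/2 · |t + 6| < 1, giving R = 2/21.
Check t = -124/21: comparison with the harmonic series Σ 1/m shows the series diverges.
Endpoint t = -128/21: an alternating series whose terms decrease to 0 in absolute value, so it converges by the Leibniz criterion.

[-128/21, -124/21)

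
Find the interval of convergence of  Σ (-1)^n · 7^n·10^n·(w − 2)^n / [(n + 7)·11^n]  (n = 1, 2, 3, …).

The ratio of consecutive coefficients is [(n + 7)/((n+1) + 7)] · 7·10/11 → 70/11.
Convergence for |w − 2| · 70/11 < 1, i.e. |w − 2| < 11/70. So R = 11/70.
Check w = 151/70: the terms alternate in sign and decrease monotonically to 0 in absolute value (size ~ c/n), so the alternating series test gives convergence.
When w = 129/70, comparison with the harmonic series Σ 1/n shows the series diverges.

(129/70, 151/70]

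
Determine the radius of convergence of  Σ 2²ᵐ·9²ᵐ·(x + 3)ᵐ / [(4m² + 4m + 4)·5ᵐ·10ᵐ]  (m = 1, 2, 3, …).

R = 25/162

The ratio of consecutive coefficients is [(4m² + 4m + 4)/(4(m+1)² + 4(m+1) + 4)] · 4·81/(5·10) → 162/25.
Convergence for |x + 3| · 162/25 < 1, i.e. |x + 3| < 25/162. So R = 25/162.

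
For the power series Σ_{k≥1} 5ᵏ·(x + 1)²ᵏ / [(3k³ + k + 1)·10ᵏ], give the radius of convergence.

Apply the ratio test: |a_{k+1}| / |a_k| = [(3k³ + k + 1)/(3(k+1)³ + (k+1) + 1)] · 5/10, which tends to 1/2 as k → ∞.
Since the exponent of (x + 1) increases by 2 each term, convergence requires |x + 1|² < 2, hence R = √2.

R = √2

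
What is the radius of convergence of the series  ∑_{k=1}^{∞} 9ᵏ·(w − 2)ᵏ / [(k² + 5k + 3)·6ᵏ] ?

Apply the ratio test: |a_{k+1}| / |a_k| = [(k² + 5k + 3)/((k+1)² + 5(k+1) + 3)] · 9/6, which tends to 3/2 as k → ∞.
The series converges when 3/2 · |w − 2| < 1, giving R = 2/3.

R = 2/3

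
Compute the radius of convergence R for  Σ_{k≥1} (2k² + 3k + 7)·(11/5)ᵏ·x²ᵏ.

R = √55/11

The ratio of consecutive coefficients is [(2(k+1)² + 3(k+1) + 7)/(2k² + 3k + 7)] · 11/5 → 11/5.
Writing y = x², the series in y has radius 5/11, so |x| < √(5/11) and R = √55/11.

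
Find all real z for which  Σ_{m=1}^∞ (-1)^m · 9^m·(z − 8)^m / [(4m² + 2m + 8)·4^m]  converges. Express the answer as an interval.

[68/9, 76/9]

Apply the ratio test: |a_{m+1}| / |a_m| = [(4m² + 2m + 8)/(4(m+1)² + 2(m+1) + 8)] · 9/4, which tends to 9/4 as m → ∞.
Convergence for |z − 8| · 9/4 < 1, i.e. |z − 8| < 4/9. So R = 4/9.
Endpoint z = 76/9: the terms are on the order of 1/m², so the series converges absolutely by comparison with the p-series (p = 2 > 1).
Endpoint z = 68/9: the terms are on the order of 1/m², so the series converges absolutely by comparison with the p-series (p = 2 > 1).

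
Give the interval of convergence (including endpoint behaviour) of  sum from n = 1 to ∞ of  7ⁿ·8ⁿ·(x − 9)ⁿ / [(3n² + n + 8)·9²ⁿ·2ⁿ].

[171/28, 333/28]

The ratio of consecutive coefficients is [(3n² + n + 8)/(3(n+1)² + (n+1) + 8)] · 7·8/(81·2) → 28/81.
Convergence for |x − 9| · 28/81 < 1, i.e. |x − 9| < 81/28. So R = 81/28.
Endpoint x = 333/28: the series is dominated by a constant times Σ 1/n², which converges (p = 2 > 1).
At x = 171/28: absolute convergence follows by limit comparison with Σ 1/n².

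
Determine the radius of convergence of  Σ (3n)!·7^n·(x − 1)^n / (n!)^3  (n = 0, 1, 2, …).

R = 1/189

The ratio of consecutive coefficients is (3n+1)·(3n+2)·(3n+3)/(n+1)³ · 7 → 189.
Convergence for |x − 1| · 189 < 1, i.e. |x − 1| < 1/189. So R = 1/189.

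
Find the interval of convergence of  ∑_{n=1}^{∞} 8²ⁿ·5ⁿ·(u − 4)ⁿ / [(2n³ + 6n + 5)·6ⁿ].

[637/160, 643/160]

The ratio of consecutive coefficients is [(2n³ + 6n + 5)/(2(n+1)³ + 6(n+1) + 5)] · 64·5/6 → 160/3.
The series converges when 160/3 · |u − 4| < 1, giving R = 3/160.
At u = 643/160: the terms are on the order of 1/n³, so the series converges absolutely by comparison with the p-series (p = 3 > 1).
Check u = 637/160: the terms are on the order of 1/n³, so the series converges absolutely by comparison with the p-series (p = 3 > 1).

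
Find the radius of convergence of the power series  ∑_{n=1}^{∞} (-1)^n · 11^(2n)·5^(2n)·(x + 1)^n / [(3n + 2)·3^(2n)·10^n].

Ratio test: |a_{n+1}/a_n| = [(3n + 2)/(3(n+1) + 2)] · 121·25/(9·10) → 605/18 as n → ∞.
Hence the series converges for |x + 1| < 1/(605/18) = 18/605, so the radius of convergence is 18/605.

R = 18/605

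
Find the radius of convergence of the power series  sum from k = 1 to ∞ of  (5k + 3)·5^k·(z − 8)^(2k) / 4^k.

R = 2√5/5

The ratio of consecutive coefficients is [(5(k+1) + 3)/(5k + 3)] · 5/4 → 5/4.
Since the exponent of (z − 8) increases by 2 each term, convergence requires |z − 8|² < 4/5, hence R = 2√5/5.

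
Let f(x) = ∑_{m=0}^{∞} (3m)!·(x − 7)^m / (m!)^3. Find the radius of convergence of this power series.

R = 1/27

By the ratio test, |a_{m+1}/a_m| = (3m+1)·(3m+2)·(3m+3)/(m+1)³ → 27.
Convergence for |x − 7| · 27 < 1, i.e. |x − 7| < 1/27. So R = 1/27.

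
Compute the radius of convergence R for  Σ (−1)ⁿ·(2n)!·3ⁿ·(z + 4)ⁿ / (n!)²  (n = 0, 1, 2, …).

R = 1/12

Ratio test: |a_{n+1}/a_n| = (2n+1)·(2n+2)/(n+1)² · 3 → 12 as n → ∞.
Convergence for |z + 4| · 12 < 1, i.e. |z + 4| < 1/12. So R = 1/12.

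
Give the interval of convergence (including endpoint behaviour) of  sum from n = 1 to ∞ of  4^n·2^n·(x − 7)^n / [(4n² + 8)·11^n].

[45/8, 67/8]

By the ratio test, |a_{n+1}/a_n| = [(4n² + 8)/(4(n+1)² + 8)] · 4·2/11 → 8/11.
The series converges when 8/11 · |x − 7| < 1, giving R = 11/8.
Endpoint x = 67/8: the series is dominated by a constant times Σ 1/n², which converges (p = 2 > 1).
Endpoint x = 45/8: absolute convergence follows by limit comparison with Σ 1/n².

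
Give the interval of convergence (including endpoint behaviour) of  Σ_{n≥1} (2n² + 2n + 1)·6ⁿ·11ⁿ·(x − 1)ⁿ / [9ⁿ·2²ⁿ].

Ratio test: |a_{n+1}/a_n| = [(2(n+1)² + 2(n+1) + 1)/(2n² + 2n + 1)] · 6·11/(9·4) → 11/6 as n → ∞.
Hence the series converges for |x − 1| < 1/(11/6) = 6/11, so the radius of convergence is 6/11.
Endpoint x = 17/11: the terms do not tend to 0, so the series diverges.
Endpoint x = 5/11: the n-th term does not approach 0; divergence by the term test.

(5/11, 17/11)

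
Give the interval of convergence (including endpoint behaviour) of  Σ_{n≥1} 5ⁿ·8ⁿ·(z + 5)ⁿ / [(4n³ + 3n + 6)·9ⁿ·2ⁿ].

[-109/20, -91/20]

The ratio of consecutive coefficients is [(4n³ + 3n + 6)/(4(n+1)³ + 3(n+1) + 6)] · 5·8/(9·2) → 20/9.
Convergence for |z + 5| · 20/9 < 1, i.e. |z + 5| < 9/20. So R = 9/20.
At z = -91/20: absolute convergence follows by limit comparison with Σ 1/n³.
When z = -109/20, the terms are on the order of 1/n³, so the series converges absolutely by comparison with the p-series (p = 3 > 1).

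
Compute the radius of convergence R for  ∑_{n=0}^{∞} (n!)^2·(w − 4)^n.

R = 0

The ratio of consecutive coefficients is (n+1)² → ∞.
The terms grow without bound for any (w − 4) ≠ 0, so R = 0 (convergence only at w = 4).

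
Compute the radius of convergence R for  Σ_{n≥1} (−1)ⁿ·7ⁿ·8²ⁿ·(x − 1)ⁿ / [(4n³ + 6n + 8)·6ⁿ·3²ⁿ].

R = 27/224

The ratio of consecutive coefficients is [(4n³ + 6n + 8)/(4(n+1)³ + 6(n+1) + 8)] · 7·64/(6·9) → 224/27.
Hence the series converges for |x − 1| < 1/(224/27) = 27/224, so the radius of convergence is 27/224.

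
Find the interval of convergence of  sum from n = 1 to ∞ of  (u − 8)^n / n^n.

Applying the root test, |a_n|^(1/n) = 1/n → 0.
The limit is 0 for every u, so R = ∞.

(−∞, ∞)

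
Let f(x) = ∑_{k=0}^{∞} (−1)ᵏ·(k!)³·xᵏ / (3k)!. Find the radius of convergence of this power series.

R = 27

The ratio of consecutive coefficients is (k+1)³/[(3k+1)·(3k+2)·(3k+3)] → 1/27.
Convergence for |x| · 1/27 < 1, i.e. |x| < 27. So R = 27.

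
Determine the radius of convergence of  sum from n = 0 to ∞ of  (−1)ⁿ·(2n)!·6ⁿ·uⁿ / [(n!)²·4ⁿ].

R = 1/6

By the ratio test, |a_{n+1}/a_n| = (2n+1)·(2n+2)/(n+1)² · 6/4 → 6.
Hence the series converges for |u| < 1/(6) = 1/6, so the radius of convergence is 1/6.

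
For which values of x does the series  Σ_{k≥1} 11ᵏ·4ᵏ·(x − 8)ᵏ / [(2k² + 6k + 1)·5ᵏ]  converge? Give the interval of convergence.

[347/44, 357/44]

By the ratio test, |a_{k+1}/a_k| = [(2k² + 6k + 1)/(2(k+1)² + 6(k+1) + 1)] · 11·4/5 → 44/5.
Convergence for |x − 8| · 44/5 < 1, i.e. |x − 8| < 5/44. So R = 5/44.
When x = 357/44, the terms are on the order of 1/k², so the series converges absolutely by comparison with the p-series (p = 2 > 1).
At x = 347/44: the terms are on the order of 1/k², so the series converges absolutely by comparison with the p-series (p = 2 > 1).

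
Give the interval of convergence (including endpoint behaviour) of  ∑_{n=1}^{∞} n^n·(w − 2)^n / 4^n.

By the Cauchy root test, |a_n|^(1/n) = n/4 → ∞.
The root grows without bound, so R = 0 (convergence only at w = 2).

{2}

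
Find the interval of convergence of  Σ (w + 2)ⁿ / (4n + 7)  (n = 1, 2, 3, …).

[-3, -1)

Ratio test: |a_{n+1}/a_n| = (4n + 7)/(4(n+1) + 7) → 1 as n → ∞.
Convergence for |w + 2| < 1, so R = 1.
At w = -1: the terms are asymptotic to a nonzero constant times 1/n, so the series diverges by limit comparison with Σ 1/n.
Check w = -3: an alternating series whose terms decrease to 0 in absolute value, so it converges by the Leibniz criterion.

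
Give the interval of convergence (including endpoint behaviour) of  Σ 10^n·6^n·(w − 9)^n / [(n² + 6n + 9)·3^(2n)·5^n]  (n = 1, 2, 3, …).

[33/4, 39/4]

Ratio test: |a_{n+1}/a_n| = [(n² + 6n + 9)/((n+1)² + 6(n+1) + 9)] · 10·6/(9·5) → 4/3 as n → ∞.
Hence the series converges for |w − 9| < 1/(4/3) = 3/4, so the radius of convergence is 3/4.
When w = 39/4, absolute convergence follows by limit comparison with Σ 1/n².
Check w = 33/4: absolute convergence follows by limit comparison with Σ 1/n².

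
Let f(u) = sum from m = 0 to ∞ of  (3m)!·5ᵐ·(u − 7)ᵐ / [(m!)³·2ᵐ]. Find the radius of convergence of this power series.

R = 2/135

Apply the ratio test: |a_{m+1}| / |a_m| = (3m+1)·(3m+2)·(3m+3)/(m+1)³ · 5/2, which tends to 135/2 as m → ∞.
Hence the series converges for |u − 7| < 1/(135/2) = 2/135, so the radius of convergence is 2/135.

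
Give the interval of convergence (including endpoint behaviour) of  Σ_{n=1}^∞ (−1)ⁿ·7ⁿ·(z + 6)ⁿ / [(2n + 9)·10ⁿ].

(-52/7, -32/7]

Apply the ratio test: |a_{n+1}| / |a_n| = [(2n + 9)/(2(n+1) + 9)] · 7/10, which tends to 7/10 as n → ∞.
Convergence for |z + 6| · 7/10 < 1, i.e. |z + 6| < 10/7. So R = 10/7.
Check z = -32/7: convergence follows from the alternating series test (terms decrease monotonically to 0).
When z = -52/7, the terms are asymptotic to a nonzero constant times 1/n, so the series diverges by limit comparison with Σ 1/n.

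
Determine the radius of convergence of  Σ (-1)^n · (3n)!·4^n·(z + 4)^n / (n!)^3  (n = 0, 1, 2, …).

R = 1/108

The ratio of consecutive coefficients is (3n+1)·(3n+2)·(3n+3)/(n+1)³ · 4 → 108.
Convergence for |z + 4| · 108 < 1, i.e. |z + 4| < 1/108. So R = 1/108.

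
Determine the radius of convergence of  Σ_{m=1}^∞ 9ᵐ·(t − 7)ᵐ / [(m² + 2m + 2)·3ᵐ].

Ratio test: |a_{m+1}/a_m| = [(m² + 2m + 2)/((m+1)² + 2(m+1) + 2)] · 9/3 → 3 as m → ∞.
The series converges when 3 · |t − 7| < 1, giving R = 1/3.

R = 1/3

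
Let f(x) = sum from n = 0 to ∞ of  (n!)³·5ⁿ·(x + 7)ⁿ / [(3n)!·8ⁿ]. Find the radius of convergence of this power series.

R = 216/5

The ratio of consecutive coefficients is (n+1)³/[(3n+1)·(3n+2)·(3n+3)] · 5/8 → 5/216.
Hence the series converges for |x + 7| < 1/(5/216) = 216/5, so the radius of convergence is 216/5.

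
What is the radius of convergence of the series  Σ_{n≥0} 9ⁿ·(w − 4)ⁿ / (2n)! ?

R = ∞

Ratio test: |a_{n+1}/a_n| = 9 · 1/[(2n+1)·(2n+2)] → 0 as n → ∞.
Since the limit is 0 < 1 for every w, the series converges on all of ℝ and R = ∞.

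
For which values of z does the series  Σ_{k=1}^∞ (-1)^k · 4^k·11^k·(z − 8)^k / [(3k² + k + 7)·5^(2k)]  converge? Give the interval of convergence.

By the ratio test, |a_{k+1}/a_k| = [(3k² + k + 7)/(3(k+1)² + (k+1) + 7)] · 4·11/25 → 44/25.
Hence the series converges for |z − 8| < 1/(44/25) = 25/44, so the radius of convergence is 25/44.
At z = 377/44: absolute convergence follows by limit comparison with Σ 1/k².
Check z = 327/44: the terms are on the order of 1/k², so the series converges absolutely by comparison with the p-series (p = 2 > 1).

[327/44, 377/44]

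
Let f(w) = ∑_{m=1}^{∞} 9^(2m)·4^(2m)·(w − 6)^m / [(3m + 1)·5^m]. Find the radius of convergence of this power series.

Apply the ratio test: |a_{m+1}| / |a_m| = [(3m + 1)/(3(m+1) + 1)] · 81·16/5, which tends to 1296/5 as m → ∞.
The series converges when 1296/5 · |w − 6| < 1, giving R = 5/1296.

R = 5/1296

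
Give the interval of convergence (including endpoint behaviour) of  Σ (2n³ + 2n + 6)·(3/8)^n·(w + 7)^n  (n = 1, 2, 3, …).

(-29/3, -13/3)

By the ratio test, |a_{n+1}/a_n| = [(2(n+1)³ + 2(n+1) + 6)/(2n³ + 2n + 6)] · 3/8 → 3/8.
Hence the series converges for |w + 7| < 1/(3/8) = 8/3, so the radius of convergence is 8/3.
When w = -13/3, the terms do not tend to 0, so the series diverges.
Check w = -29/3: the terms do not tend to 0, so the series diverges.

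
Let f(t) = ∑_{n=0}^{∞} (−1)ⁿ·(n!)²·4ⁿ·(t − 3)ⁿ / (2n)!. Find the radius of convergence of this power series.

R = 1

Ratio test: |a_{n+1}/a_n| = (n+1)²/[(2n+1)·(2n+2)] · 4 → 1 as n → ∞.
So the series converges when |t − 3| < 1 and diverges when |t − 3| > 1; R = 1.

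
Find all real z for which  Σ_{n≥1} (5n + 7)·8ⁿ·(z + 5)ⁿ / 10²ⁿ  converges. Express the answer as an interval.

The ratio of consecutive coefficients is [(5(n+1) + 7)/(5n + 7)] · 8/100 → 2/25.
Thus R = 1/(2/25) = 25/2.
Endpoint z = 15/2: the terms do not tend to 0, so the series diverges.
At z = -35/2: the terms have absolute value of order n, which does not tend to 0, so the series diverges by the divergence test.

(-35/2, 15/2)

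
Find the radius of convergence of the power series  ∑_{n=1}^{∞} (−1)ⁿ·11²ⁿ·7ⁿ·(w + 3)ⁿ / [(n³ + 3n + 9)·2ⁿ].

R = 2/847

The ratio of consecutive coefficients is [(n³ + 3n + 9)/((n+1)³ + 3(n+1) + 9)] · 121·7/2 → 847/2.
Hence the series converges for |w + 3| < 1/(847/2) = 2/847, so the radius of convergence is 2/847.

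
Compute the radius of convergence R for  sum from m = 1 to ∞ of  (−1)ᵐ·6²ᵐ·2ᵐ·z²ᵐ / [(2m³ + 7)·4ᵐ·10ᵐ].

R = √5/3

The ratio of consecutive coefficients is [(2m³ + 7)/(2(m+1)³ + 7)] · 36·2/(4·10) → 9/5.
Since the exponent of z increases by 2 each term, convergence requires |z|² < 5/9, hence R = √5/3.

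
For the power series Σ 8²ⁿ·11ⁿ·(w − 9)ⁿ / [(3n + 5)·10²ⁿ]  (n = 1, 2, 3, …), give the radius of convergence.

R = 25/176

The ratio of consecutive coefficients is [(3n + 5)/(3(n+1) + 5)] · 64·11/100 → 176/25.
The series converges when 176/25 · |w − 9| < 1, giving R = 25/176.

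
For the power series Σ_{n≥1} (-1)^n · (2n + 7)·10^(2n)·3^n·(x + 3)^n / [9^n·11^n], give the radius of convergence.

The ratio of consecutive coefficients is [(2(n+1) + 7)/(2n + 7)] · 100·3/(9·11) → 100/33.
Thus R = 1/(100/33) = 33/100.

R = 33/100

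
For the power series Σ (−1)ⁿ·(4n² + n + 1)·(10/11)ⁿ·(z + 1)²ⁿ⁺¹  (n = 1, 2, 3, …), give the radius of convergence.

Apply the ratio test: |a_{n+1}| / |a_n| = [(4(n+1)² + (n+1) + 1)/(4n² + n + 1)] · 10/11, which tends to 10/11 as n → ∞.
Writing y = (z + 1)², the series in y has radius 11/10, so |z + 1| < √(11/10) and R = √110/10.

R = √110/10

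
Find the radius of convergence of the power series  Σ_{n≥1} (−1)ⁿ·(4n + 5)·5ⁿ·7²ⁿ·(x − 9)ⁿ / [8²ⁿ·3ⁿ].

R = 192/245

Apply the ratio test: |a_{n+1}| / |a_n| = [(4(n+1) + 5)/(4n + 5)] · 5·49/(64·3), which tends to 245/192 as n → ∞.
Thus R = 1/(245/192) = 192/245.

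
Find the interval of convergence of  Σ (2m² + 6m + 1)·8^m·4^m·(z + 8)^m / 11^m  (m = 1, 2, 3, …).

By the ratio test, |a_{m+1}/a_m| = [(2(m+1)² + 6(m+1) + 1)/(2m² + 6m + 1)] · 8·4/11 → 32/11.
Hence the series converges for |z + 8| < 1/(32/11) = 11/32, so the radius of convergence is 11/32.
When z = -245/32, the terms have absolute value of order m², which does not tend to 0, so the series diverges by the divergence test.
Check z = -267/32: the m-th term does not approach 0; divergence by the term test.

(-267/32, -245/32)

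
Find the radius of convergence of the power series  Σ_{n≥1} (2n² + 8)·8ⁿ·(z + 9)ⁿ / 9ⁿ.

R = 9/8

The ratio of consecutive coefficients is [(2(n+1)² + 8)/(2n² + 8)] · 8/9 → 8/9.
Hence the series converges for |z + 9| < 1/(8/9) = 9/8, so the radius of convergence is 9/8.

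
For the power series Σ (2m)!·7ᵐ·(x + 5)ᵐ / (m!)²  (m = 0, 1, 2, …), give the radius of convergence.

R = 1/28

The ratio of consecutive coefficients is (2m+1)·(2m+2)/(m+1)² · 7 → 28.
The series converges when 28 · |x + 5| < 1, giving R = 1/28.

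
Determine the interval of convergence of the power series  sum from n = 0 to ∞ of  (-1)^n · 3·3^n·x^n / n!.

By the ratio test, |a_{n+1}/a_n| = 3/3 · 3 · 1/(n+1) → 0.
The limit is 0, so the series converges for all x; R = ∞.

(−∞, ∞)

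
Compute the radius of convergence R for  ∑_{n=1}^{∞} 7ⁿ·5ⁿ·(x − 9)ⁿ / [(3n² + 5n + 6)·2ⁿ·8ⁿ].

R = 16/35

The ratio of consecutive coefficients is [(3n² + 5n + 6)/(3(n+1)² + 5(n+1) + 6)] · 7·5/(2·8) → 35/16.
Convergence for |x − 9| · 35/16 < 1, i.e. |x − 9| < 16/35. So R = 16/35.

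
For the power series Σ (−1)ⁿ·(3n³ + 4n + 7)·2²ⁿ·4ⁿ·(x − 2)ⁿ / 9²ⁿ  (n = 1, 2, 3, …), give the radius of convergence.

The ratio of consecutive coefficients is [(3(n+1)³ + 4(n+1) + 7)/(3n³ + 4n + 7)] · 4·4/81 → 16/81.
The series converges when 16/81 · |x − 2| < 1, giving R = 81/16.

R = 81/16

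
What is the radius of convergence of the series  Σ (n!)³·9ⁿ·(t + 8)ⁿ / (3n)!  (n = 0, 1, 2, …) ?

R = 3

The ratio of consecutive coefficients is (n+1)³/[(3n+1)·(3n+2)·(3n+3)] · 9 → 1/3.
Hence the series converges for |t + 8| < 1/(1/3) = 3, so the radius of convergence is 3.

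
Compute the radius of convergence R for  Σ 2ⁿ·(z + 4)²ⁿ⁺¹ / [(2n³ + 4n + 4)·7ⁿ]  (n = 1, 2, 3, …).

R = √14/2

Ratio test: |a_{n+1}/a_n| = [(2n³ + 4n + 4)/(2(n+1)³ + 4(n+1) + 4)] · 2/7 → 2/7 as n → ∞.
Writing y = (z + 4)², the series in y has radius 7/2, so |z + 4| < √(7/2) and R = √14/2.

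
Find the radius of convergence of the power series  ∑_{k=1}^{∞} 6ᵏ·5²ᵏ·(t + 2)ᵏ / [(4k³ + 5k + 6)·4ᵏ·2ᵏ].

R = 4/75

Ratio test: |a_{k+1}/a_k| = [(4k³ + 5k + 6)/(4(k+1)³ + 5(k+1) + 6)] · 6·25/(4·2) → 75/4 as k → ∞.
Hence the series converges for |t + 2| < 1/(75/4) = 4/75, so the radius of convergence is 4/75.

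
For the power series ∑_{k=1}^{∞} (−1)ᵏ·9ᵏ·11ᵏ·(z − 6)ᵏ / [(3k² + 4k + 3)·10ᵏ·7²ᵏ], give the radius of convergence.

R = 490/99

By the ratio test, |a_{k+1}/a_k| = [(3k² + 4k + 3)/(3(k+1)² + 4(k+1) + 3)] · 9·11/(10·49) → 99/490.
Convergence for |z − 6| · 99/490 < 1, i.e. |z − 6| < 490/99. So R = 490/99.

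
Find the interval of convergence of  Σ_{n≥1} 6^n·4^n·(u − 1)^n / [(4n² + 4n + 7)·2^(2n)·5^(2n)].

[-19/6, 31/6]

The ratio of consecutive coefficients is [(4n² + 4n + 7)/(4(n+1)² + 4(n+1) + 7)] · 6·4/(4·25) → 6/25.
Hence the series converges for |u − 1| < 1/(6/25) = 25/6, so the radius of convergence is 25/6.
When u = 31/6, the terms are on the order of 1/n², so the series converges absolutely by comparison with the p-series (p = 2 > 1).
When u = -19/6, absolute convergence follows by limit comparison with Σ 1/n².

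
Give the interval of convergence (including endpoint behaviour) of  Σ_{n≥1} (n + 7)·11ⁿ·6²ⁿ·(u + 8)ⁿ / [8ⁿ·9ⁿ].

Apply the ratio test: |a_{n+1}| / |a_n| = [((n+1) + 7)/(n + 7)] · 11·36/(8·9), which tends to 11/2 as n → ∞.
Thus R = 1/(11/2) = 2/11.
Check u = -86/11: the terms have absolute value of order n, which does not tend to 0, so the series diverges by the divergence test.
Endpoint u = -90/11: the n-th term does not approach 0; divergence by the term test.

(-90/11, -86/11)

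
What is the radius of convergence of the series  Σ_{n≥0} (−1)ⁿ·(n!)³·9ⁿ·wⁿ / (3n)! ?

R = 3

Apply the ratio test: |a_{n+1}| / |a_n| = (n+1)³/[(3n+1)·(3n+2)·(3n+3)] · 9, which tends to 1/3 as n → ∞.
Hence the series converges for |w| < 1/(1/3) = 3, so the radius of convergence is 3.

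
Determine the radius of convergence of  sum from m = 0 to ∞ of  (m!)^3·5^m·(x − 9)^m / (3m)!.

R = 27/5

The ratio of consecutive coefficients is (m+1)³/[(3m+1)·(3m+2)·(3m+3)] · 5 → 5/27.
Hence the series converges for |x − 9| < 1/(5/27) = 27/5, so the radius of convergence is 27/5.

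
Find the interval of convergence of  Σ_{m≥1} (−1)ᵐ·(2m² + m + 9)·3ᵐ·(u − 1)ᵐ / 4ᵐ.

(-1/3, 7/3)

By the ratio test, |a_{m+1}/a_m| = [(2(m+1)² + (m+1) + 9)/(2m² + m + 9)] · 3/4 → 3/4.
The series converges when 3/4 · |u − 1| < 1, giving R = 4/3.
At u = 7/3: the terms have absolute value of order m², which does not tend to 0, so the series diverges by the divergence test.
Check u = -1/3: the terms have absolute value of order m², which does not tend to 0, so the series diverges by the divergence test.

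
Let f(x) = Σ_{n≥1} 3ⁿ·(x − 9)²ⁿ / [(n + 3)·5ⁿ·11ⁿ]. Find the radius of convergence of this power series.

R = √165/3

The ratio of consecutive coefficients is [(n + 3)/((n+1) + 3)] · 3/(5·11) → 3/55.
Writing y = (x − 9)², the series in y has radius 55/3, so |x − 9| < √(55/3) and R = √165/3.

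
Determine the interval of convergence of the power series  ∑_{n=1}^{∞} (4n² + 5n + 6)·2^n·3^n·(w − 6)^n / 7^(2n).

Ratio test: |a_{n+1}/a_n| = [(4(n+1)² + 5(n+1) + 6)/(4n² + 5n + 6)] · 2·3/49 → 6/49 as n → ∞.
Convergence for |w − 6| · 6/49 < 1, i.e. |w − 6| < 49/6. So R = 49/6.
Check w = 85/6: the terms do not tend to 0, so the series diverges.
Check w = -13/6: the n-th term does not approach 0; divergence by the term test.

(-13/6, 85/6)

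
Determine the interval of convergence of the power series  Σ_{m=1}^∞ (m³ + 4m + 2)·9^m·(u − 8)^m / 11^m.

By the ratio test, |a_{m+1}/a_m| = [((m+1)³ + 4(m+1) + 2)/(m³ + 4m + 2)] · 9/11 → 9/11.
Convergence for |u − 8| · 9/11 < 1, i.e. |u − 8| < 11/9. So R = 11/9.
Endpoint u = 83/9: the m-th term does not approach 0; divergence by the term test.
Endpoint u = 61/9: the terms do not tend to 0, so the series diverges.

(61/9, 83/9)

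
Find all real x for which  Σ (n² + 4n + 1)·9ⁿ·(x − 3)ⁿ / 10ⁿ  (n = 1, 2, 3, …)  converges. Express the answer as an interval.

Ratio test: |a_{n+1}/a_n| = [((n+1)² + 4(n+1) + 1)/(n² + 4n + 1)] · 9/10 → 9/10 as n → ∞.
Hence the series converges for |x − 3| < 1/(9/10) = 10/9, so the radius of convergence is 10/9.
Endpoint x = 37/9: the n-th term does not approach 0; divergence by the term test.
At x = 17/9: the terms do not tend to 0, so the series diverges.

(17/9, 37/9)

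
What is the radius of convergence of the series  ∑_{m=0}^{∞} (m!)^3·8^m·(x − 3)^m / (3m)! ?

Ratio test: |a_{m+1}/a_m| = (m+1)³/[(3m+1)·(3m+2)·(3m+3)] · 8 → 8/27 as m → ∞.
Hence the series converges for |x − 3| < 1/(8/27) = 27/8, so the radius of convergence is 27/8.

R = 27/8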